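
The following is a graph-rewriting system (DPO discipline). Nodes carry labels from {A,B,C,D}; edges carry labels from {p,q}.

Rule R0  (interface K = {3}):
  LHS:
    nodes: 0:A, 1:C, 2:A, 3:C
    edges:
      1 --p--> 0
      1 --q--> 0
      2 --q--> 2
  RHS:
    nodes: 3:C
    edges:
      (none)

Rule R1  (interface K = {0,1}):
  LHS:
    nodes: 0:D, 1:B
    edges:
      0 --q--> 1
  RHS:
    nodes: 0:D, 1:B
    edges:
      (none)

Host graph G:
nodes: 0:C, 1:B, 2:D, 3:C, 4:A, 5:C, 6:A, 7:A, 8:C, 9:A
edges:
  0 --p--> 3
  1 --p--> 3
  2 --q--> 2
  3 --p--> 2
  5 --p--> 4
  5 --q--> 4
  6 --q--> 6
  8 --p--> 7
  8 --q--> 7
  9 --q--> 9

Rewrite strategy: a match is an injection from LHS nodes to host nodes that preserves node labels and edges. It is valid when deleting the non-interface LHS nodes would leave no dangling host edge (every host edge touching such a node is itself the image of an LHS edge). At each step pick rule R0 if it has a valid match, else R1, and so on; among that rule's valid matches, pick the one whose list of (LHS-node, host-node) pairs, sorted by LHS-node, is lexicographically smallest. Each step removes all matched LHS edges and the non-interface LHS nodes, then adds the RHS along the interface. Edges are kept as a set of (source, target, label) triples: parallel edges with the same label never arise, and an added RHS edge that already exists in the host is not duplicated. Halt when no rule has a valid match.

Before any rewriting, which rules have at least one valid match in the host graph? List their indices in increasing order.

R0: 12 valid matches — {0↦4, 1↦5, 2↦6, 3↦0}, {0↦4, 1↦5, 2↦6, 3↦3}, {0↦4, 1↦5, 2↦6, 3↦8} (+9 more)
R1: no valid match — LHS pattern not found

Answer: [R0]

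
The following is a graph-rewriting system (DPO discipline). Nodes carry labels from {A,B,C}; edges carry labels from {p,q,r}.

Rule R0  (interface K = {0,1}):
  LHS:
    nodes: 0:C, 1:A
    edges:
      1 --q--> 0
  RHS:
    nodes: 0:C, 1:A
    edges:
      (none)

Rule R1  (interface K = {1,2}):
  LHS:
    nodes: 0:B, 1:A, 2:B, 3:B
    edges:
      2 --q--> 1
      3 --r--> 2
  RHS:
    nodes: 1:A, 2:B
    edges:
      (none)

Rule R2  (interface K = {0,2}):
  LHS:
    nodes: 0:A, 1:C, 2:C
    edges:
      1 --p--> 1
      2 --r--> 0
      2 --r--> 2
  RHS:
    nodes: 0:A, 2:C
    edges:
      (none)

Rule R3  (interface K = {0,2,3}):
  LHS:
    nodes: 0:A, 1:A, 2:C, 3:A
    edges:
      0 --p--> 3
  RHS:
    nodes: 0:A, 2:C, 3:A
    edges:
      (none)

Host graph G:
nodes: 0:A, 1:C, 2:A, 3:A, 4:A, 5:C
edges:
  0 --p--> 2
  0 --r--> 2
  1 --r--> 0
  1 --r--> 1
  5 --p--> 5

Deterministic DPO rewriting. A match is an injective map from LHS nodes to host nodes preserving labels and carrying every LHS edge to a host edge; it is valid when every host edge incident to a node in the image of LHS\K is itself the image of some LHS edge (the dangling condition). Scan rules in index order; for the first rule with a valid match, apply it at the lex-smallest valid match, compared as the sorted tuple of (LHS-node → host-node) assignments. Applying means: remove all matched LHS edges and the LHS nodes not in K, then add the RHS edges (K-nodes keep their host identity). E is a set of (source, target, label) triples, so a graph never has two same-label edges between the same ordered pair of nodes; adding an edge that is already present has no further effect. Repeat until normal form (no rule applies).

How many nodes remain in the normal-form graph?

start.  V:6 E:5  edges: 0-p->2 0-r->2 1-r->0 1-r->1 5-p->5
1. fire R2 via {0↦0, 1↦5, 2↦1}  →  V:5 E:2  edges: 0-p->2 0-r->2
2. fire R3 via {0↦0, 1↦3, 2↦1, 3↦2}  →  V:4 E:1  edges: 0-r->2
normal form: no rule applies after step 2
NF nodes: {0:A, 1:C, 2:A, 4:A}

Answer: 4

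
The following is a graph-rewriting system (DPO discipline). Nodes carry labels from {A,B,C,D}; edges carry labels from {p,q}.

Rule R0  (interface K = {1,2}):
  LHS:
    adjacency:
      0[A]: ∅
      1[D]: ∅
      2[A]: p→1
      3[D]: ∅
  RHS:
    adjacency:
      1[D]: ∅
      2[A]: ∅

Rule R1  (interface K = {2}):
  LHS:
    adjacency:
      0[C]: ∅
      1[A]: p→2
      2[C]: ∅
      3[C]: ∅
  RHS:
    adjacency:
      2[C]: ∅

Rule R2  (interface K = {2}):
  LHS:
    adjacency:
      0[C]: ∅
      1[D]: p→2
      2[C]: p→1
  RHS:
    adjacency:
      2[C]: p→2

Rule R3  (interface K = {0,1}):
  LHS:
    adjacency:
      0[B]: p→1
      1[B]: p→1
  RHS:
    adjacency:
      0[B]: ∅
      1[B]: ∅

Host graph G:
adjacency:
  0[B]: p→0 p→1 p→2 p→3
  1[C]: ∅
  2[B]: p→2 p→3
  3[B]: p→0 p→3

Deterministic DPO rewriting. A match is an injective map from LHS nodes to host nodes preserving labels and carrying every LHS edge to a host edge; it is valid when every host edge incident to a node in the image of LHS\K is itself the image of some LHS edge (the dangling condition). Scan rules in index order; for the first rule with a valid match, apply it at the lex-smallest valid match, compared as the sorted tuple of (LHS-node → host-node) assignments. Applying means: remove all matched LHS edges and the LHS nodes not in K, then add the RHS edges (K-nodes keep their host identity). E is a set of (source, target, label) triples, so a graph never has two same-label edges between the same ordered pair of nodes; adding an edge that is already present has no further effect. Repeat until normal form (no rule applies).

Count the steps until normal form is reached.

Answer: 3

Derivation:
[0] host  ⇒  4 nodes, 8 edges  {0-p->0 0-p->1 0-p->2 0-p->3 2-p->2 2-p->3 3-p->0 3-p->3}
[1] R3 @ {0↦0, 1↦2}  ⇒  4 nodes, 6 edges  {0-p->0 0-p->1 0-p->3 2-p->3 3-p->0 3-p->3}
[2] R3 @ {0↦0, 1↦3}  ⇒  4 nodes, 4 edges  {0-p->0 0-p->1 2-p->3 3-p->0}
[3] R3 @ {0↦3, 1↦0}  ⇒  4 nodes, 2 edges  {0-p->1 2-p->3}
halt: no rule applies after step 3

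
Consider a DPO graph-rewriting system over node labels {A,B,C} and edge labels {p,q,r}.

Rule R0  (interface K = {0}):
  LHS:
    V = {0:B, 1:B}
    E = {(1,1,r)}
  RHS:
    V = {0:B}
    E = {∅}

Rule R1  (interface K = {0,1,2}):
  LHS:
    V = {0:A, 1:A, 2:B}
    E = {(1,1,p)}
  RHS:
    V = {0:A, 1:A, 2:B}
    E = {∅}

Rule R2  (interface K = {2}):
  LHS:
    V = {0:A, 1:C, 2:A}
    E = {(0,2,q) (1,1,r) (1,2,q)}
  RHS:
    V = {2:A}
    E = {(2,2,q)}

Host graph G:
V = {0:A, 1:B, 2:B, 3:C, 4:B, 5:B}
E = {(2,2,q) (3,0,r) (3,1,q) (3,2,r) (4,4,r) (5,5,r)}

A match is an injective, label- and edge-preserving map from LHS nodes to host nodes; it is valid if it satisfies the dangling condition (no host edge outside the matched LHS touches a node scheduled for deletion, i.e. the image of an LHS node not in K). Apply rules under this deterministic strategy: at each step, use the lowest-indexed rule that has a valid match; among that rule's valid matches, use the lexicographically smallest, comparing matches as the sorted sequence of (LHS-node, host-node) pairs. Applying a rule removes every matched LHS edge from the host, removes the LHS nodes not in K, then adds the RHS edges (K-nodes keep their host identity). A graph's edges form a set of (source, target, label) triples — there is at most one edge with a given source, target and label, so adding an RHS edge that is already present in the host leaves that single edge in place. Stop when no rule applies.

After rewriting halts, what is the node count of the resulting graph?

Answer: 4

Derivation:
[0] host  ⇒  6 nodes, 6 edges  {2-q->2 3-r->0 3-q->1 3-r->2 4-r->4 5-r->5}
[1] R0 @ {0↦1, 1↦4}  ⇒  5 nodes, 5 edges  {2-q->2 3-r->0 3-q->1 3-r->2 5-r->5}
[2] R0 @ {0↦1, 1↦5}  ⇒  4 nodes, 4 edges  {2-q->2 3-r->0 3-q->1 3-r->2}
halt: no rule applies after step 2
NF nodes: {0:A, 1:B, 2:B, 3:C}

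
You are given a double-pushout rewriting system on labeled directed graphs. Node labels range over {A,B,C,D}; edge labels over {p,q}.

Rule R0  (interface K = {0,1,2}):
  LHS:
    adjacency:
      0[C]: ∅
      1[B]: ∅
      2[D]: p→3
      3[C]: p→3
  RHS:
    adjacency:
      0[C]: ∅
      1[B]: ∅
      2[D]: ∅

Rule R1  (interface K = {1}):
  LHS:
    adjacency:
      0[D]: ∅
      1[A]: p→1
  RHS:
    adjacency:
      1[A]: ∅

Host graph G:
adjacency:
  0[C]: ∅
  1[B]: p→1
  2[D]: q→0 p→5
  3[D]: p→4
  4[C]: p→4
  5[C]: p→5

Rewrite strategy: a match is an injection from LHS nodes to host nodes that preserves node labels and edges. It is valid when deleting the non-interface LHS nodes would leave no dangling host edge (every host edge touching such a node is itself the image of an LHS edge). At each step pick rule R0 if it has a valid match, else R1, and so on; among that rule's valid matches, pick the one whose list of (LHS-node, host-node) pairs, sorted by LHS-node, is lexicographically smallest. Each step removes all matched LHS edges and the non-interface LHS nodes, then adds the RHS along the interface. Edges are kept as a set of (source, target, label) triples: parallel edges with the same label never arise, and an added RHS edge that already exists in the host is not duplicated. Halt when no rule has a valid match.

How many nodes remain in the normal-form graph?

[0] host  ⇒  6 nodes, 6 edges  {1-p->1 2-q->0 2-p->5 3-p->4 4-p->4 5-p->5}
[1] R0 @ {0↦0, 1↦1, 2↦2, 3↦5}  ⇒  5 nodes, 4 edges  {1-p->1 2-q->0 3-p->4 4-p->4}
[2] R0 @ {0↦0, 1↦1, 2↦3, 3↦4}  ⇒  4 nodes, 2 edges  {1-p->1 2-q->0}
normal form: no rule applies after step 2
NF nodes: {0:C, 1:B, 2:D, 3:D}

Answer: 4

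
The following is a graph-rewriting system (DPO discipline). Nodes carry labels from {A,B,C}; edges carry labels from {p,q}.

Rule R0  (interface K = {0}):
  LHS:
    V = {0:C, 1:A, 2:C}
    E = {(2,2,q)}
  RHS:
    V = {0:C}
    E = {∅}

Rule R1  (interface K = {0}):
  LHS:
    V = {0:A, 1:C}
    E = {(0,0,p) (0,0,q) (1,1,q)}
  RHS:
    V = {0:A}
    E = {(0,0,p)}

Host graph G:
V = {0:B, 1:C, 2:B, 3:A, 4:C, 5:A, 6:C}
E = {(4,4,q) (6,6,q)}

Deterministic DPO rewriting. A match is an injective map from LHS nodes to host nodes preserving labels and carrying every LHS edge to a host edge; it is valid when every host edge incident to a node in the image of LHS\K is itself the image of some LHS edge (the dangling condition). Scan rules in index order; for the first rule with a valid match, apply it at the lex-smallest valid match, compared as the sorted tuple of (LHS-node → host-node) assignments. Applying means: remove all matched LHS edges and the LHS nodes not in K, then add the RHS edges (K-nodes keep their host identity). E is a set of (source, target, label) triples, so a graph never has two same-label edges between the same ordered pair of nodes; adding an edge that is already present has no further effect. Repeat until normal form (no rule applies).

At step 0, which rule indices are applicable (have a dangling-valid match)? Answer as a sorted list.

R0: 8 valid matches — {0↦1, 1↦3, 2↦4}, {0↦1, 1↦3, 2↦6}, {0↦1, 1↦5, 2↦4} (+5 more)
R1: no valid match — LHS pattern not found

Answer: [R0]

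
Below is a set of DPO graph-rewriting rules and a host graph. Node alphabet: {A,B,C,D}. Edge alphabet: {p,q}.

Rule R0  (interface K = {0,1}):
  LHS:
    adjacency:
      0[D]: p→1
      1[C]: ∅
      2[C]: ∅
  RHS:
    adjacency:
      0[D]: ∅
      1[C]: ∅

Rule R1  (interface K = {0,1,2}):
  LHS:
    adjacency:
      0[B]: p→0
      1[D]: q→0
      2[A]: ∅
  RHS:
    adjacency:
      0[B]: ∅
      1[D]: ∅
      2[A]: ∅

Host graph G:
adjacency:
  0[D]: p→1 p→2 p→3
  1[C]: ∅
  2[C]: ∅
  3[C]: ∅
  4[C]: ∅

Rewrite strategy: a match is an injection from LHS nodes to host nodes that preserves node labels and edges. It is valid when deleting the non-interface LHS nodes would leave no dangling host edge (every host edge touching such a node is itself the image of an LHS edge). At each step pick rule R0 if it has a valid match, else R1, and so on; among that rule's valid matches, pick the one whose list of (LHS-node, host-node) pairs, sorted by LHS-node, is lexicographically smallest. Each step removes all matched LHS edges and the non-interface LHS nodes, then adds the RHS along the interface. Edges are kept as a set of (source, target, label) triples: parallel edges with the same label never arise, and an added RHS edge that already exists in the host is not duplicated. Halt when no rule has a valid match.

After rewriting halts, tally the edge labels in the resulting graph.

initial: |V|=5 |E|=3  E = 0-p->1 0-p->2 0-p->3
step 1: apply R0 at {0↦0, 1↦1, 2↦4}  → |V|=4 |E|=2  E = 0-p->2 0-p->3
step 2: apply R0 at {0↦0, 1↦2, 2↦1}  → |V|=3 |E|=1  E = 0-p->3
step 3: apply R0 at {0↦0, 1↦3, 2↦2}  → |V|=2 |E|=0  E = ∅
final graph: no rule applies after step 3
NF edges: []

Answer: (no edges)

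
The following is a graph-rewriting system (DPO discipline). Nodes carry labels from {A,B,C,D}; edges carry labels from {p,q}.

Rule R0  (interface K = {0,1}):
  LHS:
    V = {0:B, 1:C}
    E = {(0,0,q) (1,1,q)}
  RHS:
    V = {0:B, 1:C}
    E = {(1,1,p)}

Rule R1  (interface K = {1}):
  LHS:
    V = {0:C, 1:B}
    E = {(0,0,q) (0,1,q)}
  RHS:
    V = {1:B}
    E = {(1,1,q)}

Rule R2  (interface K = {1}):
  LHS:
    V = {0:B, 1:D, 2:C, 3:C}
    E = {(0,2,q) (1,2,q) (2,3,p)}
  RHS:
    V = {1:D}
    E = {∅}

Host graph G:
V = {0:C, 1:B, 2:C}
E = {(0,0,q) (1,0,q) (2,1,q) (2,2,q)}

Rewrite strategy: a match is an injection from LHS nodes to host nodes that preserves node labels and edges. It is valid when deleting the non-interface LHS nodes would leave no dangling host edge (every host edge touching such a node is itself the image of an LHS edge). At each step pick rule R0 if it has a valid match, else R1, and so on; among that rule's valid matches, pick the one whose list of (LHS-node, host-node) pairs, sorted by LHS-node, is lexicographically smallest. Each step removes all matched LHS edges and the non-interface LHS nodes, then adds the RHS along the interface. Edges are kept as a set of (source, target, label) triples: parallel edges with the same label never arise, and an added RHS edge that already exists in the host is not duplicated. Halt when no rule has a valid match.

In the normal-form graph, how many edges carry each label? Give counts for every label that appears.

Answer: p:1 q:1

Derivation:
[0] host  ⇒  3 nodes, 4 edges  {0-q->0 1-q->0 2-q->1 2-q->2}
[1] R1 @ {0↦2, 1↦1}  ⇒  2 nodes, 3 edges  {0-q->0 1-q->0 1-q->1}
[2] R0 @ {0↦1, 1↦0}  ⇒  2 nodes, 2 edges  {0-p->0 1-q->0}
halt: no rule applies after step 2
NF edges: [(0, 0, 'p'), (1, 0, 'q')]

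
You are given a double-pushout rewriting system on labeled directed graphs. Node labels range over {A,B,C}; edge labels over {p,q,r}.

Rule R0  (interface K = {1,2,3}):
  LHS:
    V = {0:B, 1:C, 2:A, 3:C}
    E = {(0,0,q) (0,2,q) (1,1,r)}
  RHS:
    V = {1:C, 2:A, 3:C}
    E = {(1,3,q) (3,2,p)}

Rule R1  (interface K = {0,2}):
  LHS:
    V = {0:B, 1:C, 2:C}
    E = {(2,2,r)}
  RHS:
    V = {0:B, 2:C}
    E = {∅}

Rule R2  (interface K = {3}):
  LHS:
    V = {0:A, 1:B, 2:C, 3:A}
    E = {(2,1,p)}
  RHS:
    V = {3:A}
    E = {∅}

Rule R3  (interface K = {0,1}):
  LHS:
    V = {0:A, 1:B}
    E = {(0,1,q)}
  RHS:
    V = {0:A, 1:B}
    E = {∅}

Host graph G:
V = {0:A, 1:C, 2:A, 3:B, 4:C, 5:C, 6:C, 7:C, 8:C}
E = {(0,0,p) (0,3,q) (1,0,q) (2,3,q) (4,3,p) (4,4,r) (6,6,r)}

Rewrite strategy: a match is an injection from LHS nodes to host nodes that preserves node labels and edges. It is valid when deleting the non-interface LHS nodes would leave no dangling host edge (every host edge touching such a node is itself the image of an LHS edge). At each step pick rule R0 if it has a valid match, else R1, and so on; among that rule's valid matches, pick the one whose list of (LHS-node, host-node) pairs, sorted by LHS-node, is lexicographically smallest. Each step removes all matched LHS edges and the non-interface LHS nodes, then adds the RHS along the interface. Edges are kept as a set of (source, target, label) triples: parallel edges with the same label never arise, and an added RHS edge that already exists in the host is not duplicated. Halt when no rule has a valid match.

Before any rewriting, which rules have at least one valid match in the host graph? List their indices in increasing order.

Answer: [R1,R3]

Rewrite trace:
R0: no valid match — LHS pattern not found
R1: 6 valid matches — {0↦3, 1↦5, 2↦4}, {0↦3, 1↦5, 2↦6}, {0↦3, 1↦7, 2↦4} (+3 more)
R2: no valid match — 2 raw matches, all fail dangling condition
R3: 2 valid matches — {0↦0, 1↦3}, {0↦2, 1↦3}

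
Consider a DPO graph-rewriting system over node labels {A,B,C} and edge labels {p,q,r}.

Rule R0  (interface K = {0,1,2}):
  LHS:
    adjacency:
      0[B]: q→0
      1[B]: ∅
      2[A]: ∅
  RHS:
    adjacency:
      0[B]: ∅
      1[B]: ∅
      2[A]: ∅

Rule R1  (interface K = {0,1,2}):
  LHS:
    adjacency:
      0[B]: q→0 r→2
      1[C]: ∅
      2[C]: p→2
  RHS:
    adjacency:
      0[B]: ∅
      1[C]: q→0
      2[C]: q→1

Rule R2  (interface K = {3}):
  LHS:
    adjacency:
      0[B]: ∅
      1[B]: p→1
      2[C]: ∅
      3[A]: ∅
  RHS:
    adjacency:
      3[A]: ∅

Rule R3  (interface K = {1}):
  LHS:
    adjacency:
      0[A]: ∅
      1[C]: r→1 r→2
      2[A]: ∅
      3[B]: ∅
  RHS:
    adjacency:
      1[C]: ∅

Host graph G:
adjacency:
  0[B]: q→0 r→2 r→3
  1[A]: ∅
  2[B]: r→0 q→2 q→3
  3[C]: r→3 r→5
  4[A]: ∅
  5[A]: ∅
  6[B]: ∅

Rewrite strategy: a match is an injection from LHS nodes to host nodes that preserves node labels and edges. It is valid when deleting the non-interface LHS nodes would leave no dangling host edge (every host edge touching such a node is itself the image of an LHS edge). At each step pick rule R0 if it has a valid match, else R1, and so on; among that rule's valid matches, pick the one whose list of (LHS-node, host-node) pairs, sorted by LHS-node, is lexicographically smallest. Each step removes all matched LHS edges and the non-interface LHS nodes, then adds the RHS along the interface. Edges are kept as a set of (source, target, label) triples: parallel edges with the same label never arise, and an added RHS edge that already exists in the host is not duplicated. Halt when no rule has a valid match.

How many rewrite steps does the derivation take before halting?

initial: |V|=7 |E|=8  E = 0-q->0 0-r->2 0-r->3 2-r->0 2-q->2 2-q->3 3-r->3 3-r->5
step 1: apply R0 at {0↦0, 1↦2, 2↦1}  → |V|=7 |E|=7  E = 0-r->2 0-r->3 2-r->0 2-q->2 2-q->3 3-r->3 3-r->5
step 2: apply R0 at {0↦2, 1↦0, 2↦1}  → |V|=7 |E|=6  E = 0-r->2 0-r->3 2-r->0 2-q->3 3-r->3 3-r->5
step 3: apply R3 at {0↦1, 1↦3, 2↦5, 3↦6}  → |V|=4 |E|=4  E = 0-r->2 0-r->3 2-r->0 2-q->3
final graph: no rule applies after step 3

Answer: 3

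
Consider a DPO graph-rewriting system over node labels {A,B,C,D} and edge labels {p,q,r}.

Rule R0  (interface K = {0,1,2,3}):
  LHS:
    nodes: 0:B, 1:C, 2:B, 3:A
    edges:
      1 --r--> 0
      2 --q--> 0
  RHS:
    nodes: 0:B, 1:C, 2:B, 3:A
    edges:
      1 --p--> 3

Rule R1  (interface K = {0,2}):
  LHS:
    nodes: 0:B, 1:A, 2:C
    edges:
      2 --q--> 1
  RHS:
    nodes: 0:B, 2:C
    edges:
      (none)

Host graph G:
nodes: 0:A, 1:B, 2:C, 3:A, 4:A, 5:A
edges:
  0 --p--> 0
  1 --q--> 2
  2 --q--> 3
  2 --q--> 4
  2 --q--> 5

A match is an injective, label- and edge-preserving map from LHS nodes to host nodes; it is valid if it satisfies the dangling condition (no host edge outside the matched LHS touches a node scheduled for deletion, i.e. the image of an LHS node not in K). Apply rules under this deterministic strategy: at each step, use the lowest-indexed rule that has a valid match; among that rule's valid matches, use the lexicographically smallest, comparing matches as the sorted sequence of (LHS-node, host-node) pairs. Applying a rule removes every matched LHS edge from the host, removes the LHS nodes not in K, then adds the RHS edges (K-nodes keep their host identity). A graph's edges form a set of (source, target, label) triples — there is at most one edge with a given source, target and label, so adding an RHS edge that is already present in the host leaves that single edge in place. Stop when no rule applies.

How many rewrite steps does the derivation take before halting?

Answer: 3

Derivation:
start.  V:6 E:5  edges: 0-p->0 1-q->2 2-q->3 2-q->4 2-q->5
1. fire R1 via {0↦1, 1↦3, 2↦2}  →  V:5 E:4  edges: 0-p->0 1-q->2 2-q->4 2-q->5
2. fire R1 via {0↦1, 1↦4, 2↦2}  →  V:4 E:3  edges: 0-p->0 1-q->2 2-q->5
3. fire R1 via {0↦1, 1↦5, 2↦2}  →  V:3 E:2  edges: 0-p->0 1-q->2
normal form: no rule applies after step 3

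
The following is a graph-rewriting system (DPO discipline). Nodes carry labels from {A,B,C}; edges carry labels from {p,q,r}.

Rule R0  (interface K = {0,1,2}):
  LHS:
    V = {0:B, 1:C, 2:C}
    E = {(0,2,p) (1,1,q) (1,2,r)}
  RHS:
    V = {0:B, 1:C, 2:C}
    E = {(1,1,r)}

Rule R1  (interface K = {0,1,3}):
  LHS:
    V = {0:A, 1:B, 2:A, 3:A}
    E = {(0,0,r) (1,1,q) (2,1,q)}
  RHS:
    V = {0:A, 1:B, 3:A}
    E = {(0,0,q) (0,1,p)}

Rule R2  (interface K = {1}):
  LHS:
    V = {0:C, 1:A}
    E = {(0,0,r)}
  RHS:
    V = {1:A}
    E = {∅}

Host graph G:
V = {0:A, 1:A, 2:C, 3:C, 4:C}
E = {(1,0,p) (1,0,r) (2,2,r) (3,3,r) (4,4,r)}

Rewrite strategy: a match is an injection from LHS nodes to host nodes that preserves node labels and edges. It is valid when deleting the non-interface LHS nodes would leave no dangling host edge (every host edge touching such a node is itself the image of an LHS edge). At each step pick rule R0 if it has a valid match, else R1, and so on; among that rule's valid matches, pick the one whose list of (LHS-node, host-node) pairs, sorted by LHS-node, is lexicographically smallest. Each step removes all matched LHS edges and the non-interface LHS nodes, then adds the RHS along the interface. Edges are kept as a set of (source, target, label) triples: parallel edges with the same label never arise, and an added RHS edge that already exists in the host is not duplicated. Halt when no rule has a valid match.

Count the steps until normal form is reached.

Answer: 3

Rewrite trace:
start.  V:5 E:5  edges: 1-p->0 1-r->0 2-r->2 3-r->3 4-r->4
1. fire R2 via {0↦2, 1↦0}  →  V:4 E:4  edges: 1-p->0 1-r->0 3-r->3 4-r->4
2. fire R2 via {0↦3, 1↦0}  →  V:3 E:3  edges: 1-p->0 1-r->0 4-r->4
3. fire R2 via {0↦4, 1↦0}  →  V:2 E:2  edges: 1-p->0 1-r->0
final graph: no rule applies after step 3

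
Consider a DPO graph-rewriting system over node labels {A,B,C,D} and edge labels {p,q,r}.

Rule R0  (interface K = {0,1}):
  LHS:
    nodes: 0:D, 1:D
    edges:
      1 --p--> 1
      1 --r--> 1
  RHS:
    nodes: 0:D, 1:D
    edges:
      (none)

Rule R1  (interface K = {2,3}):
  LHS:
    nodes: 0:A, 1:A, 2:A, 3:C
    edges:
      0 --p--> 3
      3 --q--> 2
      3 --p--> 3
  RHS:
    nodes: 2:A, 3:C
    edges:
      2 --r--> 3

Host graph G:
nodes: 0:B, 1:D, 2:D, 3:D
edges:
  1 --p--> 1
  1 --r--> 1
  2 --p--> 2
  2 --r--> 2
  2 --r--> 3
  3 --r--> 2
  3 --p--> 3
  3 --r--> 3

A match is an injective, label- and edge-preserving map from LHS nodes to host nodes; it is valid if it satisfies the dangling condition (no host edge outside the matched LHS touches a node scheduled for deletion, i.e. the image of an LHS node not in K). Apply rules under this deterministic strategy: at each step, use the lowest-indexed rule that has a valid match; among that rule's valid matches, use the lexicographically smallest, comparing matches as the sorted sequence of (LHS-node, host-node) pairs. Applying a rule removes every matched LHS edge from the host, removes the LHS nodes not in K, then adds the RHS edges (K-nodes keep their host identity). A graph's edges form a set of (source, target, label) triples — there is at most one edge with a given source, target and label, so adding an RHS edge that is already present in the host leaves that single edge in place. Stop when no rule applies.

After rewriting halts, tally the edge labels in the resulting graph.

Answer: r:2

Rewrite trace:
start.  V:4 E:8  edges: 1-p->1 1-r->1 2-p->2 2-r->2 2-r->3 3-r->2 3-p->3 3-r->3
1. fire R0 via {0↦1, 1↦2}  →  V:4 E:6  edges: 1-p->1 1-r->1 2-r->3 3-r->2 3-p->3 3-r->3
2. fire R0 via {0↦1, 1↦3}  →  V:4 E:4  edges: 1-p->1 1-r->1 2-r->3 3-r->2
3. fire R0 via {0↦2, 1↦1}  →  V:4 E:2  edges: 2-r->3 3-r->2
halt: no rule applies after step 3
NF edges: [(2, 3, 'r'), (3, 2, 'r')]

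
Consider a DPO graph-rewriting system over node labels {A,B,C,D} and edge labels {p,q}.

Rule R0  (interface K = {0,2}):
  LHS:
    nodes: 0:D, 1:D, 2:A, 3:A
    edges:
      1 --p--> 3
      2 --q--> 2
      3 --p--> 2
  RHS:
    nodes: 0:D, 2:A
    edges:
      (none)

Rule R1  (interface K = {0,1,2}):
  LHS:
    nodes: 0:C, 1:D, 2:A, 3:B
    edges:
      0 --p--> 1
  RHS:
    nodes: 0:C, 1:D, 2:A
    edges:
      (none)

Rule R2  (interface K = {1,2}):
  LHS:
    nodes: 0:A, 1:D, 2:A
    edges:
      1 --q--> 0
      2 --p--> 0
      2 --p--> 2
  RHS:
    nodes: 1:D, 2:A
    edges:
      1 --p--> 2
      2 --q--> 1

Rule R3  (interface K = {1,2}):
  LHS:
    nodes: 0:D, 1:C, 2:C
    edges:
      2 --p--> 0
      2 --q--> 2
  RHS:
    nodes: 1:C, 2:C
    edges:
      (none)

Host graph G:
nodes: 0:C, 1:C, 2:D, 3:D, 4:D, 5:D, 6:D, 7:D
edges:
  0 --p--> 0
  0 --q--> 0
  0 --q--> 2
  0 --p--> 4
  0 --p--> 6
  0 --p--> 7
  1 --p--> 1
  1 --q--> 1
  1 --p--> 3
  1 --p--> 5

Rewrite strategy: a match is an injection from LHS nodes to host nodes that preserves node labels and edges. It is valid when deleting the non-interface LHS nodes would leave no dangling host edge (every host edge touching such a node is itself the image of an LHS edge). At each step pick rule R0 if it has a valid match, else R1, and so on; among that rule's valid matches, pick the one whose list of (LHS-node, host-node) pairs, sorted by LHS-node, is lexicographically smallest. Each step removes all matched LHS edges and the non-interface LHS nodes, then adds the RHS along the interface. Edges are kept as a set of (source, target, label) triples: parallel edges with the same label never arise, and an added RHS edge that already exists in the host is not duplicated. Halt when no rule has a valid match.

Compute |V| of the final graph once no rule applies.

Answer: 6

Derivation:
start.  V:8 E:10  edges: 0-p->0 0-q->0 0-q->2 0-p->4 0-p->6 0-p->7 1-p->1 1-q->1 1-p->3 1-p->5
1. fire R3 via {0↦3, 1↦0, 2↦1}  →  V:7 E:8  edges: 0-p->0 0-q->0 0-q->2 0-p->4 0-p->6 0-p->7 1-p->1 1-p->5
2. fire R3 via {0↦4, 1↦1, 2↦0}  →  V:6 E:6  edges: 0-p->0 0-q->2 0-p->6 0-p->7 1-p->1 1-p->5
final graph: no rule applies after step 2
NF nodes: {0:C, 1:C, 2:D, 5:D, 6:D, 7:D}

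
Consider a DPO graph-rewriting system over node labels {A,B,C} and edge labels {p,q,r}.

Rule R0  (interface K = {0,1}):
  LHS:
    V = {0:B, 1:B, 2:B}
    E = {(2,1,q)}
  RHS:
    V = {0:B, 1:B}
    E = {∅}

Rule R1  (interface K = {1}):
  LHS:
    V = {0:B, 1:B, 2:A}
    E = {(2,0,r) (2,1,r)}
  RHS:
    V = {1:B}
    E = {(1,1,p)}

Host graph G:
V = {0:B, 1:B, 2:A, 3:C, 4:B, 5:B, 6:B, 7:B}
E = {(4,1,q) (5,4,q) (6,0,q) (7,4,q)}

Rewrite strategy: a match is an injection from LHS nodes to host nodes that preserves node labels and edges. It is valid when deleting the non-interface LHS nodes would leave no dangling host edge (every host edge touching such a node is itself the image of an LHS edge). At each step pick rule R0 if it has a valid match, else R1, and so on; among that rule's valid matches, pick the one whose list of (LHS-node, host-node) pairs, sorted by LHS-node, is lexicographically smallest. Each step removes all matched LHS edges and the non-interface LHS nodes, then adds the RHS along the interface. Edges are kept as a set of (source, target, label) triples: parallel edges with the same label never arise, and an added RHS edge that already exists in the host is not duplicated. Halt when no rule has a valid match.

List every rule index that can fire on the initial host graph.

R0: 12 valid matches — {0↦0, 1↦4, 2↦5}, {0↦0, 1↦4, 2↦7}, {0↦1, 1↦0, 2↦6} (+9 more)
R1: no valid match — LHS pattern not found

Answer: [R0]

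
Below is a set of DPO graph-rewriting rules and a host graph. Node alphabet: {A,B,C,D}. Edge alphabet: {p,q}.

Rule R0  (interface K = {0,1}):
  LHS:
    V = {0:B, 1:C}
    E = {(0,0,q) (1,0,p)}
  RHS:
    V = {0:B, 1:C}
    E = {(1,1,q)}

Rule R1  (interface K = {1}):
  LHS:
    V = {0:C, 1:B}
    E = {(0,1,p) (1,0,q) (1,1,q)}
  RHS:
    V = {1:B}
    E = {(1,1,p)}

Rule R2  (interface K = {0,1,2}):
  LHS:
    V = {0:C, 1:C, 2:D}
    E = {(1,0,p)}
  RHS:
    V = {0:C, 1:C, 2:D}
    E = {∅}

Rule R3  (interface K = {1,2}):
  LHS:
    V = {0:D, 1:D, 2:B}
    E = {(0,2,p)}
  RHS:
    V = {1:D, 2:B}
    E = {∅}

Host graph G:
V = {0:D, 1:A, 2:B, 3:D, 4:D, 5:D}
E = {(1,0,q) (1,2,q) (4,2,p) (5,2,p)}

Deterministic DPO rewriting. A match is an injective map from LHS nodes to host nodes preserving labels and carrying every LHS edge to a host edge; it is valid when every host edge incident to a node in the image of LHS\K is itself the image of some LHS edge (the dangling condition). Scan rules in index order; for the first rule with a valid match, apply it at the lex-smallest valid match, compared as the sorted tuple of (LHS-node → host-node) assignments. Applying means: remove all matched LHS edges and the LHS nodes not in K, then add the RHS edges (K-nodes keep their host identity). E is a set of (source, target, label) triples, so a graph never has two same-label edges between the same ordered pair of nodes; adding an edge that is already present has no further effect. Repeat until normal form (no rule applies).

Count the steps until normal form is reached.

[0] host  ⇒  6 nodes, 4 edges  {1-q->0 1-q->2 4-p->2 5-p->2}
[1] R3 @ {0↦4, 1↦0, 2↦2}  ⇒  5 nodes, 3 edges  {1-q->0 1-q->2 5-p->2}
[2] R3 @ {0↦5, 1↦0, 2↦2}  ⇒  4 nodes, 2 edges  {1-q->0 1-q->2}
halt: no rule applies after step 2

Answer: 2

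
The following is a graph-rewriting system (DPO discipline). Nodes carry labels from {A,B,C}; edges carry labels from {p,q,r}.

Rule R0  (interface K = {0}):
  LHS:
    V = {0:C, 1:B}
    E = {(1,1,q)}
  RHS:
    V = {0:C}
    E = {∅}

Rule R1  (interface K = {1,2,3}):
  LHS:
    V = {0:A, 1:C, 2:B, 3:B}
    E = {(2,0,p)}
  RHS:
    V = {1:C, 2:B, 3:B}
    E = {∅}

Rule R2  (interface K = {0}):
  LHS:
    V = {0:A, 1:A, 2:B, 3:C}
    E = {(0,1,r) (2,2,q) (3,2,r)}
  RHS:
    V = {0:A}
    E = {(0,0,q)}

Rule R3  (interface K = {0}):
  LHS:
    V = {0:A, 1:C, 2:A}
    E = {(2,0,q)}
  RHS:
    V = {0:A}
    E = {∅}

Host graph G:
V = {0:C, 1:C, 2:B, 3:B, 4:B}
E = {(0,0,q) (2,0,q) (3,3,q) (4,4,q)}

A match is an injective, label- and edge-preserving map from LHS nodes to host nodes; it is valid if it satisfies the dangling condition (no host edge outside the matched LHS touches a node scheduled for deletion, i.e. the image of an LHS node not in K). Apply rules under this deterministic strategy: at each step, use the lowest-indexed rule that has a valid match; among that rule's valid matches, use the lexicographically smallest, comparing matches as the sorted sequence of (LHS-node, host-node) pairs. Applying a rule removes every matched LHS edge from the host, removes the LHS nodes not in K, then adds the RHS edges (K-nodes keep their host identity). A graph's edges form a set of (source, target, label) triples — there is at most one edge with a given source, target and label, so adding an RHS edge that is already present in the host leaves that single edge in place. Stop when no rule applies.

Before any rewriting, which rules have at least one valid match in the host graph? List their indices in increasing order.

R0: 4 valid matches — {0↦0, 1↦3}, {0↦0, 1↦4}, {0↦1, 1↦3} (+1 more)
R1: no valid match — LHS pattern not found
R2: no valid match — LHS pattern not found
R3: no valid match — LHS pattern not found

Answer: [R0]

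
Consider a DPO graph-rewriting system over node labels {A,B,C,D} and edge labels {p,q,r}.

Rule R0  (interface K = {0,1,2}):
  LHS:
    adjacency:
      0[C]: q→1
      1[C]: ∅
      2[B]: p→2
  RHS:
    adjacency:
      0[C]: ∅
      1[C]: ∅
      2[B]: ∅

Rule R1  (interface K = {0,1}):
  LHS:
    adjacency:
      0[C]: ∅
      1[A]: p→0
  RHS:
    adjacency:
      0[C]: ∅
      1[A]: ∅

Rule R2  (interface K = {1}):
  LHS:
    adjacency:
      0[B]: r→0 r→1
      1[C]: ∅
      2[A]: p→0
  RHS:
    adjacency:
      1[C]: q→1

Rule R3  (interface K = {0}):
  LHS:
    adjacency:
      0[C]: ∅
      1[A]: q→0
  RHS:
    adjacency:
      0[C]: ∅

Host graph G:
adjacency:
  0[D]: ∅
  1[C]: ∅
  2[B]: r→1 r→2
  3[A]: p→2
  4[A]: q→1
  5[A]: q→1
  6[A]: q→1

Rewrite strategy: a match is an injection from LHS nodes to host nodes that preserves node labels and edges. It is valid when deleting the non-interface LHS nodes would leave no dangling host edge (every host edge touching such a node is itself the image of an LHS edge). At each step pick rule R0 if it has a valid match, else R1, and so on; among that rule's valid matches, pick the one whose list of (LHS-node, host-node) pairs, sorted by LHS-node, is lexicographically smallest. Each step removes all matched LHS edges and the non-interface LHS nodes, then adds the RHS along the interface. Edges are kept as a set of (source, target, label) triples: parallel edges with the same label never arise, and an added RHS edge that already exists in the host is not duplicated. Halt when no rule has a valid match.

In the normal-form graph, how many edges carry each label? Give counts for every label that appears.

Answer: q:1

Rewrite trace:
start.  V:7 E:6  edges: 2-r->1 2-r->2 3-p->2 4-q->1 5-q->1 6-q->1
1. fire R2 via {0↦2, 1↦1, 2↦3}  →  V:5 E:4  edges: 1-q->1 4-q->1 5-q->1 6-q->1
2. fire R3 via {0↦1, 1↦4}  →  V:4 E:3  edges: 1-q->1 5-q->1 6-q->1
3. fire R3 via {0↦1, 1↦5}  →  V:3 E:2  edges: 1-q->1 6-q->1
4. fire R3 via {0↦1, 1↦6}  →  V:2 E:1  edges: 1-q->1
halt: no rule applies after step 4
NF edges: [(1, 1, 'q')]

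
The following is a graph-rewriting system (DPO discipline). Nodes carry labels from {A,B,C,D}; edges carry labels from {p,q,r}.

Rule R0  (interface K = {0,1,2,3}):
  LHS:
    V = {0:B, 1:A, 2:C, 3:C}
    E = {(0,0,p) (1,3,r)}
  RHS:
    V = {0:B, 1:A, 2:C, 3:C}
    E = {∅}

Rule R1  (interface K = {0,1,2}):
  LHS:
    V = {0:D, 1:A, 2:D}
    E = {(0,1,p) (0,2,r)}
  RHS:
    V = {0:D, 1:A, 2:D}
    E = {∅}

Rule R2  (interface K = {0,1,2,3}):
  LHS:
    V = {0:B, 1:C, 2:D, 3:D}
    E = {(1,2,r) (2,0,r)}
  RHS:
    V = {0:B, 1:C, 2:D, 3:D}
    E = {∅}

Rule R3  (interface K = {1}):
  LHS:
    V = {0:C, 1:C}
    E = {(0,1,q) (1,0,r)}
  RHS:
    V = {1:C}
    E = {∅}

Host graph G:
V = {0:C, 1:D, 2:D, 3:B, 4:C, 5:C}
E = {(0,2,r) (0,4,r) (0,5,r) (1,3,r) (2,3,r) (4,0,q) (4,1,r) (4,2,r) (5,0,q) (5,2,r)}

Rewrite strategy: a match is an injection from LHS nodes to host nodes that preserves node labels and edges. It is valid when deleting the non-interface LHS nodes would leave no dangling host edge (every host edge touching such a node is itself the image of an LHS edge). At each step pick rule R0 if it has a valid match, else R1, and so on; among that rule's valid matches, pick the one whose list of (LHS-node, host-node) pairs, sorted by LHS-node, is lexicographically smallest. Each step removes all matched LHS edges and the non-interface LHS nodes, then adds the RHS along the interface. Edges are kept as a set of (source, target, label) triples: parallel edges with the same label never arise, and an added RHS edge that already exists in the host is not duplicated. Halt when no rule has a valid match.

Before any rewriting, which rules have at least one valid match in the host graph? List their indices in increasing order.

Answer: [R2]

Derivation:
R0: no valid match — LHS pattern not found
R1: no valid match — LHS pattern not found
R2: 4 valid matches — {0↦3, 1↦0, 2↦2, 3↦1}, {0↦3, 1↦4, 2↦1, 3↦2}, {0↦3, 1↦4, 2↦2, 3↦1} (+1 more)
R3: no valid match — 2 raw matches, all fail dangling condition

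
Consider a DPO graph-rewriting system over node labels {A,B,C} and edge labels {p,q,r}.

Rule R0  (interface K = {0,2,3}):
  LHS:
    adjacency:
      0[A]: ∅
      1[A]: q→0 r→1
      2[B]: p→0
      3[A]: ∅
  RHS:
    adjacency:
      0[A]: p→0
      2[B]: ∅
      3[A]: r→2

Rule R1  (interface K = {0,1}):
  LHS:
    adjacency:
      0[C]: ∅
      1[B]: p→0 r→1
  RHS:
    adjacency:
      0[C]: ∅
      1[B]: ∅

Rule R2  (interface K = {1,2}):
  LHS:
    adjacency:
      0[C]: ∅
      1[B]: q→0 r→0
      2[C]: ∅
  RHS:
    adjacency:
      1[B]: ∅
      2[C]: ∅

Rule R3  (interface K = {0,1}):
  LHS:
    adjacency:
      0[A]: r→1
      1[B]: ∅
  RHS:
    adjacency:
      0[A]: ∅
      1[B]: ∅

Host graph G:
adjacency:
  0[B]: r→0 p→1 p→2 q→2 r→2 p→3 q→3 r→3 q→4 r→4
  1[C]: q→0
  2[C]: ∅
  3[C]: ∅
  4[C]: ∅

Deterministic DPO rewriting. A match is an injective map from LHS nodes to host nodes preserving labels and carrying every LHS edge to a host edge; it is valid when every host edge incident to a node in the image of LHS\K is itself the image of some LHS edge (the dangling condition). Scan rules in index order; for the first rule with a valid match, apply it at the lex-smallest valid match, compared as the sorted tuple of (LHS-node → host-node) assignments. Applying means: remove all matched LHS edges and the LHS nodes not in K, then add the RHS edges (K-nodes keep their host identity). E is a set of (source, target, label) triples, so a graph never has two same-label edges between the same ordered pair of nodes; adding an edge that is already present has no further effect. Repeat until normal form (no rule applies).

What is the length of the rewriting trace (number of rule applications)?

start.  V:5 E:11  edges: 0-r->0 0-p->1 0-p->2 0-q->2 0-r->2 0-p->3 0-q->3 0-r->3 0-q->4 0-r->4 1-q->0
1. fire R1 via {0↦1, 1↦0}  →  V:5 E:9  edges: 0-p->2 0-q->2 0-r->2 0-p->3 0-q->3 0-r->3 0-q->4 0-r->4 1-q->0
2. fire R2 via {0↦4, 1↦0, 2↦1}  →  V:4 E:7  edges: 0-p->2 0-q->2 0-r->2 0-p->3 0-q->3 0-r->3 1-q->0
normal form: no rule applies after step 2

Answer: 2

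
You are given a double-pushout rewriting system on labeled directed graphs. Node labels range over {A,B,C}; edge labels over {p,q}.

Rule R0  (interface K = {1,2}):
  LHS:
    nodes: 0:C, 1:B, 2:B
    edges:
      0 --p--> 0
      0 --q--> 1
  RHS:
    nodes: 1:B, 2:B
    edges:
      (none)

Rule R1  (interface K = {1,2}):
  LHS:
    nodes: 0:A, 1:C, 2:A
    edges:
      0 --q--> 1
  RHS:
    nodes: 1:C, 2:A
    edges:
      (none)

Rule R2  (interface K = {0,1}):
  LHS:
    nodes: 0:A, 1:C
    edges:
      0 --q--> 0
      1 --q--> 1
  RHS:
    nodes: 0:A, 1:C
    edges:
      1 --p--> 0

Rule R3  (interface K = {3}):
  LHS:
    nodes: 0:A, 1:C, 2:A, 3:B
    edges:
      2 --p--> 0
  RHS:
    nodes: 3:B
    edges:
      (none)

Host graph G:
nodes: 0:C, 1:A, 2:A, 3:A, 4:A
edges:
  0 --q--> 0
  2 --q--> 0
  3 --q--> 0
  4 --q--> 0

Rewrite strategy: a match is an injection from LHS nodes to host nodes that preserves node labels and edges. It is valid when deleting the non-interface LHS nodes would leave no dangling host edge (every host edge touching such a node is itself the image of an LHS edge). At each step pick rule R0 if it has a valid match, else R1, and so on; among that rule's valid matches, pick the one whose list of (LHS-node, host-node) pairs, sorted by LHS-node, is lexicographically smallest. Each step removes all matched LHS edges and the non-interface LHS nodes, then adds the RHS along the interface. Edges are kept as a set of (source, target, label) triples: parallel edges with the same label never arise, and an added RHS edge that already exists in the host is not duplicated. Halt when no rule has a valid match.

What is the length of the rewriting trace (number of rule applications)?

[0] host  ⇒  5 nodes, 4 edges  {0-q->0 2-q->0 3-q->0 4-q->0}
[1] R1 @ {0↦2, 1↦0, 2↦1}  ⇒  4 nodes, 3 edges  {0-q->0 3-q->0 4-q->0}
[2] R1 @ {0↦3, 1↦0, 2↦1}  ⇒  3 nodes, 2 edges  {0-q->0 4-q->0}
[3] R1 @ {0↦4, 1↦0, 2↦1}  ⇒  2 nodes, 1 edges  {0-q->0}
final graph: no rule applies after step 3

Answer: 3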